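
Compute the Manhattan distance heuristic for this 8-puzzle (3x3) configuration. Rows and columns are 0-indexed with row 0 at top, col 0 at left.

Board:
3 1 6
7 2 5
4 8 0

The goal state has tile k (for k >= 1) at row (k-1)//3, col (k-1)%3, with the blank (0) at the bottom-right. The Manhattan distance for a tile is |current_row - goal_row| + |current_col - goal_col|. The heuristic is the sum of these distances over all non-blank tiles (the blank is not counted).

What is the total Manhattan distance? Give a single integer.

Tile 3: (0,0)->(0,2) = 2
Tile 1: (0,1)->(0,0) = 1
Tile 6: (0,2)->(1,2) = 1
Tile 7: (1,0)->(2,0) = 1
Tile 2: (1,1)->(0,1) = 1
Tile 5: (1,2)->(1,1) = 1
Tile 4: (2,0)->(1,0) = 1
Tile 8: (2,1)->(2,1) = 0
Sum: 2 + 1 + 1 + 1 + 1 + 1 + 1 + 0 = 8

Answer: 8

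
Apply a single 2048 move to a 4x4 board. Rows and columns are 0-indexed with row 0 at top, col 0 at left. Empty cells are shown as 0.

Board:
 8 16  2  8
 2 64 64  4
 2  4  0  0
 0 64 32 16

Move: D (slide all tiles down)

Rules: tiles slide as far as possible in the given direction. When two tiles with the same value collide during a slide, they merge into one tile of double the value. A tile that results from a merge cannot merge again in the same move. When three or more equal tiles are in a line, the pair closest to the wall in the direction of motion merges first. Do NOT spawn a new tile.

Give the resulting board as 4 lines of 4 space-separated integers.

Slide down:
col 0: [8, 2, 2, 0] -> [0, 0, 8, 4]
col 1: [16, 64, 4, 64] -> [16, 64, 4, 64]
col 2: [2, 64, 0, 32] -> [0, 2, 64, 32]
col 3: [8, 4, 0, 16] -> [0, 8, 4, 16]

Answer:  0 16  0  0
 0 64  2  8
 8  4 64  4
 4 64 32 16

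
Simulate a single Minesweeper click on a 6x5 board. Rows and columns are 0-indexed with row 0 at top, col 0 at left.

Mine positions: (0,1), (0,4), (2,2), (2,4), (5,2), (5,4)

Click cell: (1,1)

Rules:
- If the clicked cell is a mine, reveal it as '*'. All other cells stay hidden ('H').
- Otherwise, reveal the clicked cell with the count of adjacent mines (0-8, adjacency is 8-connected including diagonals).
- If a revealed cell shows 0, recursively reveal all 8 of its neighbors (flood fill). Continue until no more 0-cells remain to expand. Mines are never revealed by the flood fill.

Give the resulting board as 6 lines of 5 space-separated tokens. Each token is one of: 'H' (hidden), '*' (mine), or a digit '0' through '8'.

H H H H H
H 2 H H H
H H H H H
H H H H H
H H H H H
H H H H H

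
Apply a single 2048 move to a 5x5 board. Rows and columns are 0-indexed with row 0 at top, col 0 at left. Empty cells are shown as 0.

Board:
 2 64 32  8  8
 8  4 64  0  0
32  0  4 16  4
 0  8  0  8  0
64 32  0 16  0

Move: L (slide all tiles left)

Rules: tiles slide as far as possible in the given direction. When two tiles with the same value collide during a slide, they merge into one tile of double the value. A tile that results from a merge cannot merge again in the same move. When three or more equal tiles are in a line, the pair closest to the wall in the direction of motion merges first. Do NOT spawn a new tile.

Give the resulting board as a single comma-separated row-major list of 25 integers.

Answer: 2, 64, 32, 16, 0, 8, 4, 64, 0, 0, 32, 4, 16, 4, 0, 16, 0, 0, 0, 0, 64, 32, 16, 0, 0

Derivation:
Slide left:
row 0: [2, 64, 32, 8, 8] -> [2, 64, 32, 16, 0]
row 1: [8, 4, 64, 0, 0] -> [8, 4, 64, 0, 0]
row 2: [32, 0, 4, 16, 4] -> [32, 4, 16, 4, 0]
row 3: [0, 8, 0, 8, 0] -> [16, 0, 0, 0, 0]
row 4: [64, 32, 0, 16, 0] -> [64, 32, 16, 0, 0]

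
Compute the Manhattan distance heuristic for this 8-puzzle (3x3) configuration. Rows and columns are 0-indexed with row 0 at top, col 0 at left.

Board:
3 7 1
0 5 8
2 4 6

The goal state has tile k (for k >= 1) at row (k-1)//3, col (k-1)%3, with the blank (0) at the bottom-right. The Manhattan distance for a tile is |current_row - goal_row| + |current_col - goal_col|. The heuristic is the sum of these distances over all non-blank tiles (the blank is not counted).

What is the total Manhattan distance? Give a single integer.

Answer: 15

Derivation:
Tile 3: (0,0)->(0,2) = 2
Tile 7: (0,1)->(2,0) = 3
Tile 1: (0,2)->(0,0) = 2
Tile 5: (1,1)->(1,1) = 0
Tile 8: (1,2)->(2,1) = 2
Tile 2: (2,0)->(0,1) = 3
Tile 4: (2,1)->(1,0) = 2
Tile 6: (2,2)->(1,2) = 1
Sum: 2 + 3 + 2 + 0 + 2 + 3 + 2 + 1 = 15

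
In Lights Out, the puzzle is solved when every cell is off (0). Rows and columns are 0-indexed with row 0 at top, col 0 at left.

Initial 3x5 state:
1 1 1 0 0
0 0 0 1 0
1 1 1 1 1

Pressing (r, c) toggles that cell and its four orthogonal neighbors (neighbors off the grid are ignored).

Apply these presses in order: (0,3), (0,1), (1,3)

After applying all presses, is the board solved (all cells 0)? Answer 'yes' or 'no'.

Answer: no

Derivation:
After press 1 at (0,3):
1 1 0 1 1
0 0 0 0 0
1 1 1 1 1

After press 2 at (0,1):
0 0 1 1 1
0 1 0 0 0
1 1 1 1 1

After press 3 at (1,3):
0 0 1 0 1
0 1 1 1 1
1 1 1 0 1

Lights still on: 10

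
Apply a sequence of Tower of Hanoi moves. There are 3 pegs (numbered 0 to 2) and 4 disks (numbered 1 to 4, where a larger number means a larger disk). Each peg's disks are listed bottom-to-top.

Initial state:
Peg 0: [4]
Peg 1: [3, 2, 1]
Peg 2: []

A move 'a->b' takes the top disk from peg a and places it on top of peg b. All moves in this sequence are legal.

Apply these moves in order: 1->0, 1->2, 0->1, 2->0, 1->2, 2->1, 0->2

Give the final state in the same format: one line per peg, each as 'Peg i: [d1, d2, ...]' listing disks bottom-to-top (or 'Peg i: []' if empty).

Answer: Peg 0: [4]
Peg 1: [3, 1]
Peg 2: [2]

Derivation:
After move 1 (1->0):
Peg 0: [4, 1]
Peg 1: [3, 2]
Peg 2: []

After move 2 (1->2):
Peg 0: [4, 1]
Peg 1: [3]
Peg 2: [2]

After move 3 (0->1):
Peg 0: [4]
Peg 1: [3, 1]
Peg 2: [2]

After move 4 (2->0):
Peg 0: [4, 2]
Peg 1: [3, 1]
Peg 2: []

After move 5 (1->2):
Peg 0: [4, 2]
Peg 1: [3]
Peg 2: [1]

After move 6 (2->1):
Peg 0: [4, 2]
Peg 1: [3, 1]
Peg 2: []

After move 7 (0->2):
Peg 0: [4]
Peg 1: [3, 1]
Peg 2: [2]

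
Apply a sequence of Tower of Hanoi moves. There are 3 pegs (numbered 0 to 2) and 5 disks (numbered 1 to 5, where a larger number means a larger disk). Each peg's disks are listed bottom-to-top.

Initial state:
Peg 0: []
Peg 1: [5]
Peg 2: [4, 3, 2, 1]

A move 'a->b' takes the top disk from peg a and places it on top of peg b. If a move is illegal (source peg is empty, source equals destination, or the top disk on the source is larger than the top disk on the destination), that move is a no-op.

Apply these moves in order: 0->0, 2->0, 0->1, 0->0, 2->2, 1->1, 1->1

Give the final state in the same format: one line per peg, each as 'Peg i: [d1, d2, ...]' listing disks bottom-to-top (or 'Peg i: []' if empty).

After move 1 (0->0):
Peg 0: []
Peg 1: [5]
Peg 2: [4, 3, 2, 1]

After move 2 (2->0):
Peg 0: [1]
Peg 1: [5]
Peg 2: [4, 3, 2]

After move 3 (0->1):
Peg 0: []
Peg 1: [5, 1]
Peg 2: [4, 3, 2]

After move 4 (0->0):
Peg 0: []
Peg 1: [5, 1]
Peg 2: [4, 3, 2]

After move 5 (2->2):
Peg 0: []
Peg 1: [5, 1]
Peg 2: [4, 3, 2]

After move 6 (1->1):
Peg 0: []
Peg 1: [5, 1]
Peg 2: [4, 3, 2]

After move 7 (1->1):
Peg 0: []
Peg 1: [5, 1]
Peg 2: [4, 3, 2]

Answer: Peg 0: []
Peg 1: [5, 1]
Peg 2: [4, 3, 2]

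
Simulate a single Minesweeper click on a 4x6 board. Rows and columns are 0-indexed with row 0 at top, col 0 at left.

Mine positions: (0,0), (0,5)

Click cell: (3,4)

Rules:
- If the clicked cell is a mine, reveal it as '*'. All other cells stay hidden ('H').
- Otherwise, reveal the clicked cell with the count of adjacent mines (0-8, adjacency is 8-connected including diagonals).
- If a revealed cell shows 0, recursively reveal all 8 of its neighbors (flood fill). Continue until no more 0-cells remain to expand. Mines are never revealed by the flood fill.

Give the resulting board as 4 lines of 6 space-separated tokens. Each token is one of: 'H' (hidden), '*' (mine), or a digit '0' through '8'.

H 1 0 0 1 H
1 1 0 0 1 1
0 0 0 0 0 0
0 0 0 0 0 0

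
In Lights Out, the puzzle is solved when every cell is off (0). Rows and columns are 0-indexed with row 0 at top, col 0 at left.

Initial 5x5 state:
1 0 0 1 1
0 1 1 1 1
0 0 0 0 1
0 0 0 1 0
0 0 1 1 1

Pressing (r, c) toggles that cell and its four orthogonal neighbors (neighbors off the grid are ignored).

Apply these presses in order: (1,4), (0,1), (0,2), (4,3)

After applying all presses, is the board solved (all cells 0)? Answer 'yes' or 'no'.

After press 1 at (1,4):
1 0 0 1 0
0 1 1 0 0
0 0 0 0 0
0 0 0 1 0
0 0 1 1 1

After press 2 at (0,1):
0 1 1 1 0
0 0 1 0 0
0 0 0 0 0
0 0 0 1 0
0 0 1 1 1

After press 3 at (0,2):
0 0 0 0 0
0 0 0 0 0
0 0 0 0 0
0 0 0 1 0
0 0 1 1 1

After press 4 at (4,3):
0 0 0 0 0
0 0 0 0 0
0 0 0 0 0
0 0 0 0 0
0 0 0 0 0

Lights still on: 0

Answer: yes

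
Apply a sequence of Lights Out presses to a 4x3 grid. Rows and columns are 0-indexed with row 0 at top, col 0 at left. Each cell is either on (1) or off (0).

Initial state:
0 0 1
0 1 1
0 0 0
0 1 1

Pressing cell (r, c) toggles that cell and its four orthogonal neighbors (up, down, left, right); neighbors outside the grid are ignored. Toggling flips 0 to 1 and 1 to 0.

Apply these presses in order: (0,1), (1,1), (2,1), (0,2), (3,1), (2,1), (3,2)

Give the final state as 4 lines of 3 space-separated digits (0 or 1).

After press 1 at (0,1):
1 1 0
0 0 1
0 0 0
0 1 1

After press 2 at (1,1):
1 0 0
1 1 0
0 1 0
0 1 1

After press 3 at (2,1):
1 0 0
1 0 0
1 0 1
0 0 1

After press 4 at (0,2):
1 1 1
1 0 1
1 0 1
0 0 1

After press 5 at (3,1):
1 1 1
1 0 1
1 1 1
1 1 0

After press 6 at (2,1):
1 1 1
1 1 1
0 0 0
1 0 0

After press 7 at (3,2):
1 1 1
1 1 1
0 0 1
1 1 1

Answer: 1 1 1
1 1 1
0 0 1
1 1 1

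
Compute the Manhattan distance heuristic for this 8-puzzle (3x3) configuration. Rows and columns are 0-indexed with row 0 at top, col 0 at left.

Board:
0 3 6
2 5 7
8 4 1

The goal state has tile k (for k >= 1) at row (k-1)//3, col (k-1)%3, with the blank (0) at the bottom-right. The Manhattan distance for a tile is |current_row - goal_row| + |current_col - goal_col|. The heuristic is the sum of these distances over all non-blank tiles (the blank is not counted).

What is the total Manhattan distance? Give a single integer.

Answer: 14

Derivation:
Tile 3: at (0,1), goal (0,2), distance |0-0|+|1-2| = 1
Tile 6: at (0,2), goal (1,2), distance |0-1|+|2-2| = 1
Tile 2: at (1,0), goal (0,1), distance |1-0|+|0-1| = 2
Tile 5: at (1,1), goal (1,1), distance |1-1|+|1-1| = 0
Tile 7: at (1,2), goal (2,0), distance |1-2|+|2-0| = 3
Tile 8: at (2,0), goal (2,1), distance |2-2|+|0-1| = 1
Tile 4: at (2,1), goal (1,0), distance |2-1|+|1-0| = 2
Tile 1: at (2,2), goal (0,0), distance |2-0|+|2-0| = 4
Sum: 1 + 1 + 2 + 0 + 3 + 1 + 2 + 4 = 14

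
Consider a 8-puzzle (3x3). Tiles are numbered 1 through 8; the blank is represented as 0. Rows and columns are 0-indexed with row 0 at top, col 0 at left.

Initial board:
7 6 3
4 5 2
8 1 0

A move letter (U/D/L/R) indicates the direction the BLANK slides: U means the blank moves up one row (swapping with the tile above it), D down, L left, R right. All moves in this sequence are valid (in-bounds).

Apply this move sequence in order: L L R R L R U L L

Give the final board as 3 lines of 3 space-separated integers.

After move 1 (L):
7 6 3
4 5 2
8 0 1

After move 2 (L):
7 6 3
4 5 2
0 8 1

After move 3 (R):
7 6 3
4 5 2
8 0 1

After move 4 (R):
7 6 3
4 5 2
8 1 0

After move 5 (L):
7 6 3
4 5 2
8 0 1

After move 6 (R):
7 6 3
4 5 2
8 1 0

After move 7 (U):
7 6 3
4 5 0
8 1 2

After move 8 (L):
7 6 3
4 0 5
8 1 2

After move 9 (L):
7 6 3
0 4 5
8 1 2

Answer: 7 6 3
0 4 5
8 1 2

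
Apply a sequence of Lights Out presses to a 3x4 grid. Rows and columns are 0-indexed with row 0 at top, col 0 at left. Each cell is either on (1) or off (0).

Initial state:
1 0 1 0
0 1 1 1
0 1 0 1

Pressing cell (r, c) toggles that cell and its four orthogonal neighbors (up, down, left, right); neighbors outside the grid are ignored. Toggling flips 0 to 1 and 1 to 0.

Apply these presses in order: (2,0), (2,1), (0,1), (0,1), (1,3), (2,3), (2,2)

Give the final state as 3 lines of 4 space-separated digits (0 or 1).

Answer: 1 0 1 1
1 0 1 1
0 0 1 0

Derivation:
After press 1 at (2,0):
1 0 1 0
1 1 1 1
1 0 0 1

After press 2 at (2,1):
1 0 1 0
1 0 1 1
0 1 1 1

After press 3 at (0,1):
0 1 0 0
1 1 1 1
0 1 1 1

After press 4 at (0,1):
1 0 1 0
1 0 1 1
0 1 1 1

After press 5 at (1,3):
1 0 1 1
1 0 0 0
0 1 1 0

After press 6 at (2,3):
1 0 1 1
1 0 0 1
0 1 0 1

After press 7 at (2,2):
1 0 1 1
1 0 1 1
0 0 1 0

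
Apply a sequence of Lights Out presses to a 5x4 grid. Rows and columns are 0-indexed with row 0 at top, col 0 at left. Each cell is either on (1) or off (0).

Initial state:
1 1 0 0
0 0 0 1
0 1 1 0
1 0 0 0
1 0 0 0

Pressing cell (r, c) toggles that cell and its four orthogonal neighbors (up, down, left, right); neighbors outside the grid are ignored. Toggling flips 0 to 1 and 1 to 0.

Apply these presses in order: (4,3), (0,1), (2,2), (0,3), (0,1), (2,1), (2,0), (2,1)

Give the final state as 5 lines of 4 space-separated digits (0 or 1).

After press 1 at (4,3):
1 1 0 0
0 0 0 1
0 1 1 0
1 0 0 1
1 0 1 1

After press 2 at (0,1):
0 0 1 0
0 1 0 1
0 1 1 0
1 0 0 1
1 0 1 1

After press 3 at (2,2):
0 0 1 0
0 1 1 1
0 0 0 1
1 0 1 1
1 0 1 1

After press 4 at (0,3):
0 0 0 1
0 1 1 0
0 0 0 1
1 0 1 1
1 0 1 1

After press 5 at (0,1):
1 1 1 1
0 0 1 0
0 0 0 1
1 0 1 1
1 0 1 1

After press 6 at (2,1):
1 1 1 1
0 1 1 0
1 1 1 1
1 1 1 1
1 0 1 1

After press 7 at (2,0):
1 1 1 1
1 1 1 0
0 0 1 1
0 1 1 1
1 0 1 1

After press 8 at (2,1):
1 1 1 1
1 0 1 0
1 1 0 1
0 0 1 1
1 0 1 1

Answer: 1 1 1 1
1 0 1 0
1 1 0 1
0 0 1 1
1 0 1 1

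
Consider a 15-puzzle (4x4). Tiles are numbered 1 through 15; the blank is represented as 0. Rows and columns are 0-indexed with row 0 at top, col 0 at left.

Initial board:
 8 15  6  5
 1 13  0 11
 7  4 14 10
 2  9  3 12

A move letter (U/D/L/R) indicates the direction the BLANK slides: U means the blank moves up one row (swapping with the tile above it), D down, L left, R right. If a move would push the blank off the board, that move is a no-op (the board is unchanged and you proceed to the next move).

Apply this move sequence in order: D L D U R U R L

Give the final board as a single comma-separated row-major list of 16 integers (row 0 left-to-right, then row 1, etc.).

After move 1 (D):
 8 15  6  5
 1 13 14 11
 7  4  0 10
 2  9  3 12

After move 2 (L):
 8 15  6  5
 1 13 14 11
 7  0  4 10
 2  9  3 12

After move 3 (D):
 8 15  6  5
 1 13 14 11
 7  9  4 10
 2  0  3 12

After move 4 (U):
 8 15  6  5
 1 13 14 11
 7  0  4 10
 2  9  3 12

After move 5 (R):
 8 15  6  5
 1 13 14 11
 7  4  0 10
 2  9  3 12

After move 6 (U):
 8 15  6  5
 1 13  0 11
 7  4 14 10
 2  9  3 12

After move 7 (R):
 8 15  6  5
 1 13 11  0
 7  4 14 10
 2  9  3 12

After move 8 (L):
 8 15  6  5
 1 13  0 11
 7  4 14 10
 2  9  3 12

Answer: 8, 15, 6, 5, 1, 13, 0, 11, 7, 4, 14, 10, 2, 9, 3, 12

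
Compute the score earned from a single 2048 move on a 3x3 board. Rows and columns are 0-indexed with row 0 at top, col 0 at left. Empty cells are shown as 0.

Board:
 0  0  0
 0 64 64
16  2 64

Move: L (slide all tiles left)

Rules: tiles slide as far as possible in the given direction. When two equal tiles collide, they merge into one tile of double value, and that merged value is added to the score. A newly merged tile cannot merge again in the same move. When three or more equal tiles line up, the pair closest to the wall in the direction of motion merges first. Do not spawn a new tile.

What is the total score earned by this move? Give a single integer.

Slide left:
row 0: [0, 0, 0] -> [0, 0, 0]  score +0 (running 0)
row 1: [0, 64, 64] -> [128, 0, 0]  score +128 (running 128)
row 2: [16, 2, 64] -> [16, 2, 64]  score +0 (running 128)
Board after move:
  0   0   0
128   0   0
 16   2  64

Answer: 128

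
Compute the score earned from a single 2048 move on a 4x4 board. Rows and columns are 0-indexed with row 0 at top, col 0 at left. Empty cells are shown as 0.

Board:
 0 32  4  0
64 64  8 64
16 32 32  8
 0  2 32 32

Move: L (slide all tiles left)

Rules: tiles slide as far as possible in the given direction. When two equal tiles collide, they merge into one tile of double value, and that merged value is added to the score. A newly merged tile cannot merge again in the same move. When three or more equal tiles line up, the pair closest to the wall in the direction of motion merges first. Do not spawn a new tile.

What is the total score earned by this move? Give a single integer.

Answer: 256

Derivation:
Slide left:
row 0: [0, 32, 4, 0] -> [32, 4, 0, 0]  score +0 (running 0)
row 1: [64, 64, 8, 64] -> [128, 8, 64, 0]  score +128 (running 128)
row 2: [16, 32, 32, 8] -> [16, 64, 8, 0]  score +64 (running 192)
row 3: [0, 2, 32, 32] -> [2, 64, 0, 0]  score +64 (running 256)
Board after move:
 32   4   0   0
128   8  64   0
 16  64   8   0
  2  64   0   0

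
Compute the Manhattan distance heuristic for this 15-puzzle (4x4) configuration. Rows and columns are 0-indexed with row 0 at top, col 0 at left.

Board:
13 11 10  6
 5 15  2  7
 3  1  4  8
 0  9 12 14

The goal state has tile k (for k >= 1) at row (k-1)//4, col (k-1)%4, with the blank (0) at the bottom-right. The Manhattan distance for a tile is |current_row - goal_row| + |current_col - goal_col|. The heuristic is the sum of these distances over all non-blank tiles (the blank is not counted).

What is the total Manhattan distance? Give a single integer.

Answer: 35

Derivation:
Tile 13: at (0,0), goal (3,0), distance |0-3|+|0-0| = 3
Tile 11: at (0,1), goal (2,2), distance |0-2|+|1-2| = 3
Tile 10: at (0,2), goal (2,1), distance |0-2|+|2-1| = 3
Tile 6: at (0,3), goal (1,1), distance |0-1|+|3-1| = 3
Tile 5: at (1,0), goal (1,0), distance |1-1|+|0-0| = 0
Tile 15: at (1,1), goal (3,2), distance |1-3|+|1-2| = 3
Tile 2: at (1,2), goal (0,1), distance |1-0|+|2-1| = 2
Tile 7: at (1,3), goal (1,2), distance |1-1|+|3-2| = 1
Tile 3: at (2,0), goal (0,2), distance |2-0|+|0-2| = 4
Tile 1: at (2,1), goal (0,0), distance |2-0|+|1-0| = 3
Tile 4: at (2,2), goal (0,3), distance |2-0|+|2-3| = 3
Tile 8: at (2,3), goal (1,3), distance |2-1|+|3-3| = 1
Tile 9: at (3,1), goal (2,0), distance |3-2|+|1-0| = 2
Tile 12: at (3,2), goal (2,3), distance |3-2|+|2-3| = 2
Tile 14: at (3,3), goal (3,1), distance |3-3|+|3-1| = 2
Sum: 3 + 3 + 3 + 3 + 0 + 3 + 2 + 1 + 4 + 3 + 3 + 1 + 2 + 2 + 2 = 35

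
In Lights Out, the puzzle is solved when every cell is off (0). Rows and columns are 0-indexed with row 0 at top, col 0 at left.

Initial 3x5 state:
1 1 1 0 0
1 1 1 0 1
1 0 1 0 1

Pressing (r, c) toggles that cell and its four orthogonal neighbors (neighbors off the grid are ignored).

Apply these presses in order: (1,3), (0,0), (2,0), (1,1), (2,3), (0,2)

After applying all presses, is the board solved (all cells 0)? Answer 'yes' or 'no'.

After press 1 at (1,3):
1 1 1 1 0
1 1 0 1 0
1 0 1 1 1

After press 2 at (0,0):
0 0 1 1 0
0 1 0 1 0
1 0 1 1 1

After press 3 at (2,0):
0 0 1 1 0
1 1 0 1 0
0 1 1 1 1

After press 4 at (1,1):
0 1 1 1 0
0 0 1 1 0
0 0 1 1 1

After press 5 at (2,3):
0 1 1 1 0
0 0 1 0 0
0 0 0 0 0

After press 6 at (0,2):
0 0 0 0 0
0 0 0 0 0
0 0 0 0 0

Lights still on: 0

Answer: yes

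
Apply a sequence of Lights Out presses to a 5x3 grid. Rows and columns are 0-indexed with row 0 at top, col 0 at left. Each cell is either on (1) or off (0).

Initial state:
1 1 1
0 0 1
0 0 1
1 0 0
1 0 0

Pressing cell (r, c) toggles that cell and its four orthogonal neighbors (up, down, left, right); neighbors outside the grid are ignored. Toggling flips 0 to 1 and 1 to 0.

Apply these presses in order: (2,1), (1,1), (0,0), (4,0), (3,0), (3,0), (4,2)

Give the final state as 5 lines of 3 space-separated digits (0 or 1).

Answer: 0 1 1
0 0 0
1 0 0
0 1 1
0 0 1

Derivation:
After press 1 at (2,1):
1 1 1
0 1 1
1 1 0
1 1 0
1 0 0

After press 2 at (1,1):
1 0 1
1 0 0
1 0 0
1 1 0
1 0 0

After press 3 at (0,0):
0 1 1
0 0 0
1 0 0
1 1 0
1 0 0

After press 4 at (4,0):
0 1 1
0 0 0
1 0 0
0 1 0
0 1 0

After press 5 at (3,0):
0 1 1
0 0 0
0 0 0
1 0 0
1 1 0

After press 6 at (3,0):
0 1 1
0 0 0
1 0 0
0 1 0
0 1 0

After press 7 at (4,2):
0 1 1
0 0 0
1 0 0
0 1 1
0 0 1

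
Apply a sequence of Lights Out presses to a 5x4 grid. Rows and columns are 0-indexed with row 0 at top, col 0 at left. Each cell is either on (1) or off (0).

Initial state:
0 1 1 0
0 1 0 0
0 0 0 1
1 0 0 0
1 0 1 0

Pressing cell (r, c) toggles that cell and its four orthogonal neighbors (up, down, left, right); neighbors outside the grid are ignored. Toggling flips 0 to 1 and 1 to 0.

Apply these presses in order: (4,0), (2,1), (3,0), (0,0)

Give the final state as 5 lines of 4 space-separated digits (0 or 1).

Answer: 1 0 1 0
1 0 0 0
0 1 1 1
1 0 0 0
1 1 1 0

Derivation:
After press 1 at (4,0):
0 1 1 0
0 1 0 0
0 0 0 1
0 0 0 0
0 1 1 0

After press 2 at (2,1):
0 1 1 0
0 0 0 0
1 1 1 1
0 1 0 0
0 1 1 0

After press 3 at (3,0):
0 1 1 0
0 0 0 0
0 1 1 1
1 0 0 0
1 1 1 0

After press 4 at (0,0):
1 0 1 0
1 0 0 0
0 1 1 1
1 0 0 0
1 1 1 0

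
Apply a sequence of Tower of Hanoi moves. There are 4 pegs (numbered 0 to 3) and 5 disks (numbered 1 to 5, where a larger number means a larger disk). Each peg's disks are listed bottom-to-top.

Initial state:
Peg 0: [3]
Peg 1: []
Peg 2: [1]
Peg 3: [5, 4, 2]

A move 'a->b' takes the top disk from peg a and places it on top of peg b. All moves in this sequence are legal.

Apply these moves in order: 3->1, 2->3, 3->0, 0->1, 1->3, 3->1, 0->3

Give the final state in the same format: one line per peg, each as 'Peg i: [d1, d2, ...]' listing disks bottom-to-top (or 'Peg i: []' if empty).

After move 1 (3->1):
Peg 0: [3]
Peg 1: [2]
Peg 2: [1]
Peg 3: [5, 4]

After move 2 (2->3):
Peg 0: [3]
Peg 1: [2]
Peg 2: []
Peg 3: [5, 4, 1]

After move 3 (3->0):
Peg 0: [3, 1]
Peg 1: [2]
Peg 2: []
Peg 3: [5, 4]

After move 4 (0->1):
Peg 0: [3]
Peg 1: [2, 1]
Peg 2: []
Peg 3: [5, 4]

After move 5 (1->3):
Peg 0: [3]
Peg 1: [2]
Peg 2: []
Peg 3: [5, 4, 1]

After move 6 (3->1):
Peg 0: [3]
Peg 1: [2, 1]
Peg 2: []
Peg 3: [5, 4]

After move 7 (0->3):
Peg 0: []
Peg 1: [2, 1]
Peg 2: []
Peg 3: [5, 4, 3]

Answer: Peg 0: []
Peg 1: [2, 1]
Peg 2: []
Peg 3: [5, 4, 3]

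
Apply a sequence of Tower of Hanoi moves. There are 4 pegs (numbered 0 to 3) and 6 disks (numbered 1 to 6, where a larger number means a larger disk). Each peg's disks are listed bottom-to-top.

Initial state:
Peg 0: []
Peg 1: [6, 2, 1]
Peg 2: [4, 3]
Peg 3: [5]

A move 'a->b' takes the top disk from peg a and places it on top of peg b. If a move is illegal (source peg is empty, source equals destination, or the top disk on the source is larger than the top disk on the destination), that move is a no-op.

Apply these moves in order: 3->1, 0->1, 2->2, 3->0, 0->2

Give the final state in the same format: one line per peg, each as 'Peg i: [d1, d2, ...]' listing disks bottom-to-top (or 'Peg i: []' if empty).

After move 1 (3->1):
Peg 0: []
Peg 1: [6, 2, 1]
Peg 2: [4, 3]
Peg 3: [5]

After move 2 (0->1):
Peg 0: []
Peg 1: [6, 2, 1]
Peg 2: [4, 3]
Peg 3: [5]

After move 3 (2->2):
Peg 0: []
Peg 1: [6, 2, 1]
Peg 2: [4, 3]
Peg 3: [5]

After move 4 (3->0):
Peg 0: [5]
Peg 1: [6, 2, 1]
Peg 2: [4, 3]
Peg 3: []

After move 5 (0->2):
Peg 0: [5]
Peg 1: [6, 2, 1]
Peg 2: [4, 3]
Peg 3: []

Answer: Peg 0: [5]
Peg 1: [6, 2, 1]
Peg 2: [4, 3]
Peg 3: []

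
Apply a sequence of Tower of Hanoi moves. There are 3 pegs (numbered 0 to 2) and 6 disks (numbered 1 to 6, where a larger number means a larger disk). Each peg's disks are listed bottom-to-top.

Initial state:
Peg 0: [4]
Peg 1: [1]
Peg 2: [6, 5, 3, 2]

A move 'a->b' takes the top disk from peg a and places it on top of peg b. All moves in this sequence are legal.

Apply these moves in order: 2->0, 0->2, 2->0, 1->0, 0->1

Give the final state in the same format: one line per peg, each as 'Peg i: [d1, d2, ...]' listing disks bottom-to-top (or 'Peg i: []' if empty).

Answer: Peg 0: [4, 2]
Peg 1: [1]
Peg 2: [6, 5, 3]

Derivation:
After move 1 (2->0):
Peg 0: [4, 2]
Peg 1: [1]
Peg 2: [6, 5, 3]

After move 2 (0->2):
Peg 0: [4]
Peg 1: [1]
Peg 2: [6, 5, 3, 2]

After move 3 (2->0):
Peg 0: [4, 2]
Peg 1: [1]
Peg 2: [6, 5, 3]

After move 4 (1->0):
Peg 0: [4, 2, 1]
Peg 1: []
Peg 2: [6, 5, 3]

After move 5 (0->1):
Peg 0: [4, 2]
Peg 1: [1]
Peg 2: [6, 5, 3]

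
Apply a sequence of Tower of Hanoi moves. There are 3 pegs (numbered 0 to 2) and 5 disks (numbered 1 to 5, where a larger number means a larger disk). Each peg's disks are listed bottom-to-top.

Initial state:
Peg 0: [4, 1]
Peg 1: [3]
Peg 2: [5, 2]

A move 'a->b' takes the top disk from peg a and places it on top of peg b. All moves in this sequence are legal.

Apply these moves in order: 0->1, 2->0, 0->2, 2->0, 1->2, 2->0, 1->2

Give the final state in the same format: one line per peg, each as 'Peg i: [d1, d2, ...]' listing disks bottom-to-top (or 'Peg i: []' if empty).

Answer: Peg 0: [4, 2, 1]
Peg 1: []
Peg 2: [5, 3]

Derivation:
After move 1 (0->1):
Peg 0: [4]
Peg 1: [3, 1]
Peg 2: [5, 2]

After move 2 (2->0):
Peg 0: [4, 2]
Peg 1: [3, 1]
Peg 2: [5]

After move 3 (0->2):
Peg 0: [4]
Peg 1: [3, 1]
Peg 2: [5, 2]

After move 4 (2->0):
Peg 0: [4, 2]
Peg 1: [3, 1]
Peg 2: [5]

After move 5 (1->2):
Peg 0: [4, 2]
Peg 1: [3]
Peg 2: [5, 1]

After move 6 (2->0):
Peg 0: [4, 2, 1]
Peg 1: [3]
Peg 2: [5]

After move 7 (1->2):
Peg 0: [4, 2, 1]
Peg 1: []
Peg 2: [5, 3]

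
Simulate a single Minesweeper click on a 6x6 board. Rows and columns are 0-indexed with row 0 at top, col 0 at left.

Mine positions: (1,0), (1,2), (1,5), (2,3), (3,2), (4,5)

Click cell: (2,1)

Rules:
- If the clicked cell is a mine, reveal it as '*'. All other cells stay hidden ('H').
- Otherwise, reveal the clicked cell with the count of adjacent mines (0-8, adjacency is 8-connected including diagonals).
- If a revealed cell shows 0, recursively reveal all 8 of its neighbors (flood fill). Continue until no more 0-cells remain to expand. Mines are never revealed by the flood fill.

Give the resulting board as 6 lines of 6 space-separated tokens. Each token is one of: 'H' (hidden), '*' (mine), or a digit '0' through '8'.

H H H H H H
H H H H H H
H 3 H H H H
H H H H H H
H H H H H H
H H H H H H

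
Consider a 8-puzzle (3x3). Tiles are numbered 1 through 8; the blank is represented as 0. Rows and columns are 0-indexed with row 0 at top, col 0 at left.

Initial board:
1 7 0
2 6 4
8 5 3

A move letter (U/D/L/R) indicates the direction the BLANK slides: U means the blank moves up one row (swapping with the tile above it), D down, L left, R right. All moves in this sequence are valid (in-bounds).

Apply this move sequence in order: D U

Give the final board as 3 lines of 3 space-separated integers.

Answer: 1 7 0
2 6 4
8 5 3

Derivation:
After move 1 (D):
1 7 4
2 6 0
8 5 3

After move 2 (U):
1 7 0
2 6 4
8 5 3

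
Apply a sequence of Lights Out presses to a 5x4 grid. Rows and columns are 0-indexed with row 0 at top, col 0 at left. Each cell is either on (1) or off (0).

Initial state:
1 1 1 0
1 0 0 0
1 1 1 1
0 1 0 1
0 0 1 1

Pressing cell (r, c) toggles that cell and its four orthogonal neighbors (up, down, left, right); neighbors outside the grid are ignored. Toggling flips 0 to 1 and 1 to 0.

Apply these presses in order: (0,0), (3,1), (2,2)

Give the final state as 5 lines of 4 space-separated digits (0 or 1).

After press 1 at (0,0):
0 0 1 0
0 0 0 0
1 1 1 1
0 1 0 1
0 0 1 1

After press 2 at (3,1):
0 0 1 0
0 0 0 0
1 0 1 1
1 0 1 1
0 1 1 1

After press 3 at (2,2):
0 0 1 0
0 0 1 0
1 1 0 0
1 0 0 1
0 1 1 1

Answer: 0 0 1 0
0 0 1 0
1 1 0 0
1 0 0 1
0 1 1 1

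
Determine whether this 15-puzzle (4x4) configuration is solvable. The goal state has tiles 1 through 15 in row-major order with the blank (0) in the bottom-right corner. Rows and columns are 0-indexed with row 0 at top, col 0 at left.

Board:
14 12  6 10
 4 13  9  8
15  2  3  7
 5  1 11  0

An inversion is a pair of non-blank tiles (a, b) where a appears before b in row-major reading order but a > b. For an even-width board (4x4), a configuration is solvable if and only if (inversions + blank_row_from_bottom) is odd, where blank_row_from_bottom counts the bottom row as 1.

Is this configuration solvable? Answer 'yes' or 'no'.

Inversions: 70
Blank is in row 3 (0-indexed from top), which is row 1 counting from the bottom (bottom = 1).
70 + 1 = 71, which is odd, so the puzzle is solvable.

Answer: yes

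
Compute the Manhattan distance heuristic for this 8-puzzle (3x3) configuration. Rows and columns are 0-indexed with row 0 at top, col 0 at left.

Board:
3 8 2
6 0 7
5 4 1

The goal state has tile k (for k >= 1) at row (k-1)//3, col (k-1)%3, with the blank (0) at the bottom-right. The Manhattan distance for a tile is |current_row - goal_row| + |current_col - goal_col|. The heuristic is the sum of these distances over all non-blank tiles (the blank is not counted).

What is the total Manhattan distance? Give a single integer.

Tile 3: at (0,0), goal (0,2), distance |0-0|+|0-2| = 2
Tile 8: at (0,1), goal (2,1), distance |0-2|+|1-1| = 2
Tile 2: at (0,2), goal (0,1), distance |0-0|+|2-1| = 1
Tile 6: at (1,0), goal (1,2), distance |1-1|+|0-2| = 2
Tile 7: at (1,2), goal (2,0), distance |1-2|+|2-0| = 3
Tile 5: at (2,0), goal (1,1), distance |2-1|+|0-1| = 2
Tile 4: at (2,1), goal (1,0), distance |2-1|+|1-0| = 2
Tile 1: at (2,2), goal (0,0), distance |2-0|+|2-0| = 4
Sum: 2 + 2 + 1 + 2 + 3 + 2 + 2 + 4 = 18

Answer: 18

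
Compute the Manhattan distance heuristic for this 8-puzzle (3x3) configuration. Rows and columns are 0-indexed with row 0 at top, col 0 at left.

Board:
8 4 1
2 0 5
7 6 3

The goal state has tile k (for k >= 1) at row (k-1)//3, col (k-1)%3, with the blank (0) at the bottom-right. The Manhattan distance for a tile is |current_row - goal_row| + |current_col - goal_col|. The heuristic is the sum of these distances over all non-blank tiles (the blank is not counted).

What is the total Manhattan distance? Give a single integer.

Tile 8: at (0,0), goal (2,1), distance |0-2|+|0-1| = 3
Tile 4: at (0,1), goal (1,0), distance |0-1|+|1-0| = 2
Tile 1: at (0,2), goal (0,0), distance |0-0|+|2-0| = 2
Tile 2: at (1,0), goal (0,1), distance |1-0|+|0-1| = 2
Tile 5: at (1,2), goal (1,1), distance |1-1|+|2-1| = 1
Tile 7: at (2,0), goal (2,0), distance |2-2|+|0-0| = 0
Tile 6: at (2,1), goal (1,2), distance |2-1|+|1-2| = 2
Tile 3: at (2,2), goal (0,2), distance |2-0|+|2-2| = 2
Sum: 3 + 2 + 2 + 2 + 1 + 0 + 2 + 2 = 14

Answer: 14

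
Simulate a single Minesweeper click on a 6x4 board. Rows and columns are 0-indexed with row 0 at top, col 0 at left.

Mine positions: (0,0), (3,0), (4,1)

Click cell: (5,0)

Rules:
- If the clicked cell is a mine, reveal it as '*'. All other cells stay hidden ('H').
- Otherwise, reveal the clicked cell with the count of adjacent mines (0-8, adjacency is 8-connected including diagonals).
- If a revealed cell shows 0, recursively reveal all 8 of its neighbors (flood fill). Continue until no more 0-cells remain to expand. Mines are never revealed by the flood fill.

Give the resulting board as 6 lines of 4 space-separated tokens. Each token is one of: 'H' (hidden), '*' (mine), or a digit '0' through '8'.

H H H H
H H H H
H H H H
H H H H
H H H H
1 H H H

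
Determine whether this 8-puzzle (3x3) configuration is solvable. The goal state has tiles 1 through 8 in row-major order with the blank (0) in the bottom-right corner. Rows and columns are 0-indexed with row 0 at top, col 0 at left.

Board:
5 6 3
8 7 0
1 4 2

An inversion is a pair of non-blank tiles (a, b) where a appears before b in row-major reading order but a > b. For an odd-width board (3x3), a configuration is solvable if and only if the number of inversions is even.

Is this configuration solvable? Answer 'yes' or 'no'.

Inversions (pairs i<j in row-major order where tile[i] > tile[j] > 0): 18
18 is even, so the puzzle is solvable.

Answer: yes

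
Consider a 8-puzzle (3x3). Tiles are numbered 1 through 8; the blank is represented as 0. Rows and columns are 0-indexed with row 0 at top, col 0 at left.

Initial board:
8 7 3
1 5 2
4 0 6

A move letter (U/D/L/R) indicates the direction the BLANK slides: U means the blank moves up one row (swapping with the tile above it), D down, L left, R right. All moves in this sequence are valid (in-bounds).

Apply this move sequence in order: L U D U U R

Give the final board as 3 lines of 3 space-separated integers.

After move 1 (L):
8 7 3
1 5 2
0 4 6

After move 2 (U):
8 7 3
0 5 2
1 4 6

After move 3 (D):
8 7 3
1 5 2
0 4 6

After move 4 (U):
8 7 3
0 5 2
1 4 6

After move 5 (U):
0 7 3
8 5 2
1 4 6

After move 6 (R):
7 0 3
8 5 2
1 4 6

Answer: 7 0 3
8 5 2
1 4 6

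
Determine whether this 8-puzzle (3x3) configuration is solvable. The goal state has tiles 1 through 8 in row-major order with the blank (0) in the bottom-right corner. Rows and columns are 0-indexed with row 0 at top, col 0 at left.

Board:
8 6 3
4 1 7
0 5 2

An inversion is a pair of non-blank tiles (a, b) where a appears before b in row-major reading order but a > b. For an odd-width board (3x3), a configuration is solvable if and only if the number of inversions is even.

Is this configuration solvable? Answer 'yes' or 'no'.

Inversions (pairs i<j in row-major order where tile[i] > tile[j] > 0): 19
19 is odd, so the puzzle is not solvable.

Answer: no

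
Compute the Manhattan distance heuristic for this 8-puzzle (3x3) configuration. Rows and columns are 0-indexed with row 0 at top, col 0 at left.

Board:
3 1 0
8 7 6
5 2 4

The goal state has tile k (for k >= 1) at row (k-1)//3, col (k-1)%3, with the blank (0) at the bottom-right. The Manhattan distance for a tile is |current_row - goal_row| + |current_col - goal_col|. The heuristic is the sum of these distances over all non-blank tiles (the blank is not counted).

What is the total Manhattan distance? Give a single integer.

Tile 3: at (0,0), goal (0,2), distance |0-0|+|0-2| = 2
Tile 1: at (0,1), goal (0,0), distance |0-0|+|1-0| = 1
Tile 8: at (1,0), goal (2,1), distance |1-2|+|0-1| = 2
Tile 7: at (1,1), goal (2,0), distance |1-2|+|1-0| = 2
Tile 6: at (1,2), goal (1,2), distance |1-1|+|2-2| = 0
Tile 5: at (2,0), goal (1,1), distance |2-1|+|0-1| = 2
Tile 2: at (2,1), goal (0,1), distance |2-0|+|1-1| = 2
Tile 4: at (2,2), goal (1,0), distance |2-1|+|2-0| = 3
Sum: 2 + 1 + 2 + 2 + 0 + 2 + 2 + 3 = 14

Answer: 14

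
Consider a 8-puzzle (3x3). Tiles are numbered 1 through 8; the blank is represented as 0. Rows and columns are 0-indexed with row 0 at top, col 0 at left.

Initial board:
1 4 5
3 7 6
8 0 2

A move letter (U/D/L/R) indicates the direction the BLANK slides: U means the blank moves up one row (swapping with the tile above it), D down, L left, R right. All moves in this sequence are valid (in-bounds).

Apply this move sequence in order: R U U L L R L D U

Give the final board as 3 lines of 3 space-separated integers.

After move 1 (R):
1 4 5
3 7 6
8 2 0

After move 2 (U):
1 4 5
3 7 0
8 2 6

After move 3 (U):
1 4 0
3 7 5
8 2 6

After move 4 (L):
1 0 4
3 7 5
8 2 6

After move 5 (L):
0 1 4
3 7 5
8 2 6

After move 6 (R):
1 0 4
3 7 5
8 2 6

After move 7 (L):
0 1 4
3 7 5
8 2 6

After move 8 (D):
3 1 4
0 7 5
8 2 6

After move 9 (U):
0 1 4
3 7 5
8 2 6

Answer: 0 1 4
3 7 5
8 2 6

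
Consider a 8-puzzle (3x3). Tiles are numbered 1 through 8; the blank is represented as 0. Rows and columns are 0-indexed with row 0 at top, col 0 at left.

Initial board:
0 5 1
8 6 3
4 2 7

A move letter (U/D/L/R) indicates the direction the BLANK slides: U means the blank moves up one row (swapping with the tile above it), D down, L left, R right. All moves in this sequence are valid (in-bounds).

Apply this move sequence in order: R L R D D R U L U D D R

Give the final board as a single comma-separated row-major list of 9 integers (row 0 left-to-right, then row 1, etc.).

After move 1 (R):
5 0 1
8 6 3
4 2 7

After move 2 (L):
0 5 1
8 6 3
4 2 7

After move 3 (R):
5 0 1
8 6 3
4 2 7

After move 4 (D):
5 6 1
8 0 3
4 2 7

After move 5 (D):
5 6 1
8 2 3
4 0 7

After move 6 (R):
5 6 1
8 2 3
4 7 0

After move 7 (U):
5 6 1
8 2 0
4 7 3

After move 8 (L):
5 6 1
8 0 2
4 7 3

After move 9 (U):
5 0 1
8 6 2
4 7 3

After move 10 (D):
5 6 1
8 0 2
4 7 3

After move 11 (D):
5 6 1
8 7 2
4 0 3

After move 12 (R):
5 6 1
8 7 2
4 3 0

Answer: 5, 6, 1, 8, 7, 2, 4, 3, 0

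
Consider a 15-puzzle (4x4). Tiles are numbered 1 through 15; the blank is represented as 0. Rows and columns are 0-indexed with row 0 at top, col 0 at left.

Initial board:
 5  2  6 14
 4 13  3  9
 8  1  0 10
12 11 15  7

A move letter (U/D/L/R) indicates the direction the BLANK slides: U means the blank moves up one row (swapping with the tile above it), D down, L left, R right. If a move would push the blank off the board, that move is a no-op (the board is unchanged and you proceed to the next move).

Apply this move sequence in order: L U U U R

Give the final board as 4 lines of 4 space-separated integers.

Answer:  5  6  0 14
 4  2  3  9
 8 13  1 10
12 11 15  7

Derivation:
After move 1 (L):
 5  2  6 14
 4 13  3  9
 8  0  1 10
12 11 15  7

After move 2 (U):
 5  2  6 14
 4  0  3  9
 8 13  1 10
12 11 15  7

After move 3 (U):
 5  0  6 14
 4  2  3  9
 8 13  1 10
12 11 15  7

After move 4 (U):
 5  0  6 14
 4  2  3  9
 8 13  1 10
12 11 15  7

After move 5 (R):
 5  6  0 14
 4  2  3  9
 8 13  1 10
12 11 15  7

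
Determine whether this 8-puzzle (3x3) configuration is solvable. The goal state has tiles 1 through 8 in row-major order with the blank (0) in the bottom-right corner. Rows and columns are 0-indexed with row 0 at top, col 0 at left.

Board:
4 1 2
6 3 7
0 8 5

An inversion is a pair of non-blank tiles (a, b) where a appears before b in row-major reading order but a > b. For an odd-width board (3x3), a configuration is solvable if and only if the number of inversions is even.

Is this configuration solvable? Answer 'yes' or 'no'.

Inversions (pairs i<j in row-major order where tile[i] > tile[j] > 0): 7
7 is odd, so the puzzle is not solvable.

Answer: no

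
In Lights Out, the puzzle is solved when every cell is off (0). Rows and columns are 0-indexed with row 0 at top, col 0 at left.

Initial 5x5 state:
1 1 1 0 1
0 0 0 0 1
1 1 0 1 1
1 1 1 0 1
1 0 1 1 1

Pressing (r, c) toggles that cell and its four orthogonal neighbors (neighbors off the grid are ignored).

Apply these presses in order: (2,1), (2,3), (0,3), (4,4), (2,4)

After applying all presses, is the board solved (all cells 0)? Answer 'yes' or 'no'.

After press 1 at (2,1):
1 1 1 0 1
0 1 0 0 1
0 0 1 1 1
1 0 1 0 1
1 0 1 1 1

After press 2 at (2,3):
1 1 1 0 1
0 1 0 1 1
0 0 0 0 0
1 0 1 1 1
1 0 1 1 1

After press 3 at (0,3):
1 1 0 1 0
0 1 0 0 1
0 0 0 0 0
1 0 1 1 1
1 0 1 1 1

After press 4 at (4,4):
1 1 0 1 0
0 1 0 0 1
0 0 0 0 0
1 0 1 1 0
1 0 1 0 0

After press 5 at (2,4):
1 1 0 1 0
0 1 0 0 0
0 0 0 1 1
1 0 1 1 1
1 0 1 0 0

Lights still on: 12

Answer: no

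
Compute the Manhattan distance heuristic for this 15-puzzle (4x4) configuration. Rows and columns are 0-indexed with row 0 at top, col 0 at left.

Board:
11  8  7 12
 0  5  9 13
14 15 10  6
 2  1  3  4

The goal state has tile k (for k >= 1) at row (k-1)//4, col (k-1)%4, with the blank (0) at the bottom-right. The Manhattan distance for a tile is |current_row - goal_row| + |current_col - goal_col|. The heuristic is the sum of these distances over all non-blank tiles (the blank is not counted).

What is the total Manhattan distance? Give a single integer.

Tile 11: (0,0)->(2,2) = 4
Tile 8: (0,1)->(1,3) = 3
Tile 7: (0,2)->(1,2) = 1
Tile 12: (0,3)->(2,3) = 2
Tile 5: (1,1)->(1,0) = 1
Tile 9: (1,2)->(2,0) = 3
Tile 13: (1,3)->(3,0) = 5
Tile 14: (2,0)->(3,1) = 2
Tile 15: (2,1)->(3,2) = 2
Tile 10: (2,2)->(2,1) = 1
Tile 6: (2,3)->(1,1) = 3
Tile 2: (3,0)->(0,1) = 4
Tile 1: (3,1)->(0,0) = 4
Tile 3: (3,2)->(0,2) = 3
Tile 4: (3,3)->(0,3) = 3
Sum: 4 + 3 + 1 + 2 + 1 + 3 + 5 + 2 + 2 + 1 + 3 + 4 + 4 + 3 + 3 = 41

Answer: 41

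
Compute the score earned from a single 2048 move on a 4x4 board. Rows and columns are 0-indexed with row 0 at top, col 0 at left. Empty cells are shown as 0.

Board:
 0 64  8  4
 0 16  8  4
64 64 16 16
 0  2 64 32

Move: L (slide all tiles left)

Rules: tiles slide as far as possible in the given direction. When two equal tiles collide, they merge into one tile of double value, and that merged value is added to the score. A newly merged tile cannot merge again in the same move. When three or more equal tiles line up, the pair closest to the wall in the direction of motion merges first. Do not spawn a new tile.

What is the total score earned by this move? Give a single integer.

Slide left:
row 0: [0, 64, 8, 4] -> [64, 8, 4, 0]  score +0 (running 0)
row 1: [0, 16, 8, 4] -> [16, 8, 4, 0]  score +0 (running 0)
row 2: [64, 64, 16, 16] -> [128, 32, 0, 0]  score +160 (running 160)
row 3: [0, 2, 64, 32] -> [2, 64, 32, 0]  score +0 (running 160)
Board after move:
 64   8   4   0
 16   8   4   0
128  32   0   0
  2  64  32   0

Answer: 160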